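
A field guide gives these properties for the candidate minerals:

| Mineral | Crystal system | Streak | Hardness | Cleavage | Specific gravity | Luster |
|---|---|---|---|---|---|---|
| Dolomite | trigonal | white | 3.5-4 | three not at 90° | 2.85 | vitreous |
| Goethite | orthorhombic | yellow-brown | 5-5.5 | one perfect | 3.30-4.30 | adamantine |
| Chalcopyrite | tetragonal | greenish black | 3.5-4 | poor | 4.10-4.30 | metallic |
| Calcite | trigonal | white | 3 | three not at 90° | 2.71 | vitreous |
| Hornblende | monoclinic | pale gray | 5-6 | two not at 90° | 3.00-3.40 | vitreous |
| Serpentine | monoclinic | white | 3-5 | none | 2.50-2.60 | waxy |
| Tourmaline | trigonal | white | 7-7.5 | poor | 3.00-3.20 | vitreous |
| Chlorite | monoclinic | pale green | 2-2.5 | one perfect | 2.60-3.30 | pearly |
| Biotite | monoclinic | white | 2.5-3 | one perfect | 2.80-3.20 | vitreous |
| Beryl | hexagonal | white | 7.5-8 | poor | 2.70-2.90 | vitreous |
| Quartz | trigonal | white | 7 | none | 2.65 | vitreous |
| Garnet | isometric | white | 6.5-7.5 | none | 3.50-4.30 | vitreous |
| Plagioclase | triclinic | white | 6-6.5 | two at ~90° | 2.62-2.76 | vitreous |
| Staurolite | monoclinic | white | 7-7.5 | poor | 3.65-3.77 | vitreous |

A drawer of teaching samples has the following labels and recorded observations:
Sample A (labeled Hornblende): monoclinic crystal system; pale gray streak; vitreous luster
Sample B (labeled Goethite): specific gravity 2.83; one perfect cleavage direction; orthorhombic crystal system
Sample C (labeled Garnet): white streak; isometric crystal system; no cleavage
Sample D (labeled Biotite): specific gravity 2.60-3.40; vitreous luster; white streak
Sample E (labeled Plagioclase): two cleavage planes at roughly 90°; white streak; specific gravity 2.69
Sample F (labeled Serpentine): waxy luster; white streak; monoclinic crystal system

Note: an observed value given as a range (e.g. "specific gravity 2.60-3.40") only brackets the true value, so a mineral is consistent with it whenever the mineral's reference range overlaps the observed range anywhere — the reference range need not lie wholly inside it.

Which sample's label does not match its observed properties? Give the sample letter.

Sample A: all recorded properties match Hornblende.
Sample B: Goethite has SG 3.30-4.30, but the record shows specific gravity 2.83 — this label is wrong.
Sample C: all recorded properties match Garnet.
Sample D: all recorded properties match Biotite.
Sample E: all recorded properties match Plagioclase.
Sample F: all recorded properties match Serpentine.
The mislabeled specimen is B.

B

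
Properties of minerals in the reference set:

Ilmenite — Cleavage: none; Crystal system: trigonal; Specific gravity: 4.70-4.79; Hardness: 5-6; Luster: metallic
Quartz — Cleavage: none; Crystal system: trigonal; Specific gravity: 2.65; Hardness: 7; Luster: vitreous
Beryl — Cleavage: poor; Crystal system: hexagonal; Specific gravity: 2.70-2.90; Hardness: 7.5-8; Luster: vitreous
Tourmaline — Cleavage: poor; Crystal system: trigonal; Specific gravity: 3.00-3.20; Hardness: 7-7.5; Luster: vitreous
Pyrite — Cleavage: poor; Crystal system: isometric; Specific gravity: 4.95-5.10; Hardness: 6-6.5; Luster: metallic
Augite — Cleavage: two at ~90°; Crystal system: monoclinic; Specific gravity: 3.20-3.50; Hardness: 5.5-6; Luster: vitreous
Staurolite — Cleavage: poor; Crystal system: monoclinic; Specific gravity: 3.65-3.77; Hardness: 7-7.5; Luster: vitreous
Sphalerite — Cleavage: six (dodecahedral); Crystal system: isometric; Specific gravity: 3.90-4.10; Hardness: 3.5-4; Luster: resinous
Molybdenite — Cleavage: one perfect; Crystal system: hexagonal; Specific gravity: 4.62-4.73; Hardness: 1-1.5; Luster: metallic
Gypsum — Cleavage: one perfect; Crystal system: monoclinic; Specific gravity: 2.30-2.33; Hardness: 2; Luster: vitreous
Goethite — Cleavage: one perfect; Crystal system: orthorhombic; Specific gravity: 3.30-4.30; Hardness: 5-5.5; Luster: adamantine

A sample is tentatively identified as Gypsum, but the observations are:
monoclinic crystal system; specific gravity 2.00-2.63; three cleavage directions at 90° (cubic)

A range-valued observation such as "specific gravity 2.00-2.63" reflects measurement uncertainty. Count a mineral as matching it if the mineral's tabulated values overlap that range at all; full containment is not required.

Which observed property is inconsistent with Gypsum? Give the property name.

Monoclinic crystal system: Gypsum has monoclinic system — matches.
Specific gravity 2.00-2.63: Gypsum has SG 2.30-2.33 — matches.
Three cleavage directions at 90° (cubic): Gypsum has cleavage one perfect — inconsistent.
Only the cleavage is inconsistent.

cleavage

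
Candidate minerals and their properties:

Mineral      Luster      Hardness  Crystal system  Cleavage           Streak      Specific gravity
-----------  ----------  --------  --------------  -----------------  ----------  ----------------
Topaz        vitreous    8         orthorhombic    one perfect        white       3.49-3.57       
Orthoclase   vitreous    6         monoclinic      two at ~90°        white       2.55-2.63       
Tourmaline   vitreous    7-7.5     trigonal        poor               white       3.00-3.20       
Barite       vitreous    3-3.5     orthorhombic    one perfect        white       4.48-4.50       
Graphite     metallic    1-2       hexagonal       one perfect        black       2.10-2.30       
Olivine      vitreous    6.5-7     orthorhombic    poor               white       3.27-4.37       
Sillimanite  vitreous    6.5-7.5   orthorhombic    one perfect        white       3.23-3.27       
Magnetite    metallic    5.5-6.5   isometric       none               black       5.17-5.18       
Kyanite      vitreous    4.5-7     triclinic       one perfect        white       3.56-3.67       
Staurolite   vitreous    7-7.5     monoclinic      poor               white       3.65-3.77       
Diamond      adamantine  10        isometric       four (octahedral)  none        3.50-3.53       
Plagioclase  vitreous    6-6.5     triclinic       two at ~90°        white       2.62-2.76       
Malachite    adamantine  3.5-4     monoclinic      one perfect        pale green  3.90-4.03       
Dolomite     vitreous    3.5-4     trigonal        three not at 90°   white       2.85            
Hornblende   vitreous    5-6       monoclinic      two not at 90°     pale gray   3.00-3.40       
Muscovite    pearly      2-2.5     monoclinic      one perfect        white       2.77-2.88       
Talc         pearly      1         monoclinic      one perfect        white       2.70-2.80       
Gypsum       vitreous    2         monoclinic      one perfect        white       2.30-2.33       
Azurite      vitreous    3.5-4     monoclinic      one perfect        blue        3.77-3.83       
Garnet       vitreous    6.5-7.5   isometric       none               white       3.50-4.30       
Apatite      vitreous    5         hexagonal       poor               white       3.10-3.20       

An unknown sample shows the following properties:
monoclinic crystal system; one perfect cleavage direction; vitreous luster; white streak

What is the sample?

Gypsum

Monoclinic crystal system: Orthoclase, Staurolite, Malachite, Hornblende, Muscovite, Talc, Gypsum, Azurite remain.
One perfect cleavage direction eliminates Orthoclase, Staurolite, Hornblende.
Vitreous luster: only Gypsum, Azurite remain.
White streak is inconsistent with Azurite.
The only mineral consistent with every observation is Gypsum.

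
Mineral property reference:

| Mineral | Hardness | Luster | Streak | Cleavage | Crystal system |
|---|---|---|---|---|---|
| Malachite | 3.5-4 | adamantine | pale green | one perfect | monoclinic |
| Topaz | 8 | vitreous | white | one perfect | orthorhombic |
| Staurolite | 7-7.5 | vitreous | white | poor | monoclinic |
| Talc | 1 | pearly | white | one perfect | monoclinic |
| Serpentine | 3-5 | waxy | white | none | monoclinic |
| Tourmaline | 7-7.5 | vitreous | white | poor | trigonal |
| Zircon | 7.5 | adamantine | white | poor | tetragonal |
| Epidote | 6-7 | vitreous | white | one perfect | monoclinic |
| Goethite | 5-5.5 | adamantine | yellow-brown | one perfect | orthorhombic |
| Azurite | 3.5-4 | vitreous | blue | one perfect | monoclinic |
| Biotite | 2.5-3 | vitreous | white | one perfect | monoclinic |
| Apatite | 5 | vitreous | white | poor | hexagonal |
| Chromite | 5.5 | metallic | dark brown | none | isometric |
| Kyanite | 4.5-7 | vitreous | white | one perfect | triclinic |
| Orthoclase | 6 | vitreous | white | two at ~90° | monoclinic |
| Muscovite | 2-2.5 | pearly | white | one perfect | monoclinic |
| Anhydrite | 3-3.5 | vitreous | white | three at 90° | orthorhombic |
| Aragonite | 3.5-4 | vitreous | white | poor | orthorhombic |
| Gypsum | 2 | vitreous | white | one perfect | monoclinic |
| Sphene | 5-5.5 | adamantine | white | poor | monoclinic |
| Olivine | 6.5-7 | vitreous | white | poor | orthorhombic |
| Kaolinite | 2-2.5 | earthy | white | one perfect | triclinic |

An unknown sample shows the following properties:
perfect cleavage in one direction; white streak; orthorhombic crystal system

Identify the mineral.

Perfect cleavage in one direction — leaves Malachite, Topaz, Talc, Epidote, Goethite, Azurite, Biotite, Kyanite, Muscovite, Gypsum, Kaolinite.
White streak excludes Malachite, Goethite, Azurite.
Orthorhombic crystal system — Topaz remains.
The only mineral consistent with every observation is Topaz.

Topaz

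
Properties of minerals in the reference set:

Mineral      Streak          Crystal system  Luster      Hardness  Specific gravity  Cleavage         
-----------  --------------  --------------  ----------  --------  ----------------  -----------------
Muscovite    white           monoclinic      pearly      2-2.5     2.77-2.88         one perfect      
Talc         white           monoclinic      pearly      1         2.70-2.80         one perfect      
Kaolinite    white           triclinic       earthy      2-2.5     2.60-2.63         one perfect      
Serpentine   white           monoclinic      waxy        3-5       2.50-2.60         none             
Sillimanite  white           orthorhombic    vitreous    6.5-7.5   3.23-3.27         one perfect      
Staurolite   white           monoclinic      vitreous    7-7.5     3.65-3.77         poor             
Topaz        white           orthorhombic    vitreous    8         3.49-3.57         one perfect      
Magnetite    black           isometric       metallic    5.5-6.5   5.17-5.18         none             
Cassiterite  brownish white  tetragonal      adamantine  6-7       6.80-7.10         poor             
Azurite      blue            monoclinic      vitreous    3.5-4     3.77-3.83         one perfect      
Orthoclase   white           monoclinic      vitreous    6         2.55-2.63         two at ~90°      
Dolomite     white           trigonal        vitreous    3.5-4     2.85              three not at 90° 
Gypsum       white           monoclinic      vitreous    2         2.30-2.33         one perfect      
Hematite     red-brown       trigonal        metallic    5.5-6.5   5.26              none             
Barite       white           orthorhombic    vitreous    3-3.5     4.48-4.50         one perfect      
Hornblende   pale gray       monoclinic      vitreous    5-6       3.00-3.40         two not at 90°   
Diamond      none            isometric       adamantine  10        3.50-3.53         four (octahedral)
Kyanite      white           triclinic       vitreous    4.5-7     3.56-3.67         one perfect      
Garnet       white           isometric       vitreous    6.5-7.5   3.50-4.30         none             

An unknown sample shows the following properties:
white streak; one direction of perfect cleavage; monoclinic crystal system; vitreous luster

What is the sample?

Gypsum

White streak rules out Magnetite, Cassiterite, Azurite, Hematite, Hornblende, Diamond.
One direction of perfect cleavage rules out Serpentine, Staurolite, Orthoclase, Dolomite, Garnet.
Monoclinic crystal system: Muscovite, Talc, Gypsum remain.
Vitreous luster: Gypsum remains.
Only Gypsum satisfies all observations.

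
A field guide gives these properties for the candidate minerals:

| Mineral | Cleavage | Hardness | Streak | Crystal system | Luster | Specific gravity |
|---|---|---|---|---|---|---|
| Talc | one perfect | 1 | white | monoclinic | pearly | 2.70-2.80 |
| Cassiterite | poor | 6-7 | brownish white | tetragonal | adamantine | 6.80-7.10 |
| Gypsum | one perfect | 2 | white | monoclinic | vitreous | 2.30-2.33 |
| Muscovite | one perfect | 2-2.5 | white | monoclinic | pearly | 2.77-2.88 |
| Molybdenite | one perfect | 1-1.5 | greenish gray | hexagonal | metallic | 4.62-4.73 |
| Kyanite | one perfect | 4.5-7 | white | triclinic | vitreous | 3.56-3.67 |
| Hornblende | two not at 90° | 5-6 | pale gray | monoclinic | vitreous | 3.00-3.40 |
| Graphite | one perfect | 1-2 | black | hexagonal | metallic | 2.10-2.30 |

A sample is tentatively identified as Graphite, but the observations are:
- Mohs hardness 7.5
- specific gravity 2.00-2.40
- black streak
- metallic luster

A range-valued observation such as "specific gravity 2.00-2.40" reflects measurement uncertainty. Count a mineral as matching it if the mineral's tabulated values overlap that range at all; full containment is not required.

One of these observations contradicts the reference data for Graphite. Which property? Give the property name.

hardness

Mohs hardness 7.5: Graphite has hardness 1-2 — does not match.
Specific gravity 2.00-2.40: Graphite has SG 2.10-2.30 — agrees.
Black streak: Graphite has black streak — agrees.
Metallic luster: Graphite has metallic luster — agrees.
Everything matches except the hardness.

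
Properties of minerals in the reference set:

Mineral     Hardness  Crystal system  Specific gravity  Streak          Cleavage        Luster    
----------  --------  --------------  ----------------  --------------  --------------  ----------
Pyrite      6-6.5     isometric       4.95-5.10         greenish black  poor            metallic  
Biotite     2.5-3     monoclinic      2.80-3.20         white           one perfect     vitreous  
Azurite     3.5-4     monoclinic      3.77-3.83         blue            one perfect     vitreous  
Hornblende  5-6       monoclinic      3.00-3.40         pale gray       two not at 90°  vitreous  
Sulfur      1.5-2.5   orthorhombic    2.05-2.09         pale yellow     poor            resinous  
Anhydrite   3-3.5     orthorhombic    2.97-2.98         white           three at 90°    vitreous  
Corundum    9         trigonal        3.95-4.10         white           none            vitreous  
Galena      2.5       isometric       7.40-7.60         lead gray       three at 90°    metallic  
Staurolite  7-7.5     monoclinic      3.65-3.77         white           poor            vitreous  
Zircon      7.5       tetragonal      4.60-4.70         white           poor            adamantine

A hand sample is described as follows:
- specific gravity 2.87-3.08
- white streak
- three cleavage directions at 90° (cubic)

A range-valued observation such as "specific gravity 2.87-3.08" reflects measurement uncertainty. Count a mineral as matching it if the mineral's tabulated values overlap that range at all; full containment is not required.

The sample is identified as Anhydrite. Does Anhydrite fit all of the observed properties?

Specific gravity 2.87-3.08 — matches Anhydrite (SG 2.97-2.98).
White streak — matches Anhydrite (white streak).
Three cleavage directions at 90° (cubic) — matches Anhydrite (cleavage three at 90°).
Every observed property is compatible with the reference values for Anhydrite.

Consistent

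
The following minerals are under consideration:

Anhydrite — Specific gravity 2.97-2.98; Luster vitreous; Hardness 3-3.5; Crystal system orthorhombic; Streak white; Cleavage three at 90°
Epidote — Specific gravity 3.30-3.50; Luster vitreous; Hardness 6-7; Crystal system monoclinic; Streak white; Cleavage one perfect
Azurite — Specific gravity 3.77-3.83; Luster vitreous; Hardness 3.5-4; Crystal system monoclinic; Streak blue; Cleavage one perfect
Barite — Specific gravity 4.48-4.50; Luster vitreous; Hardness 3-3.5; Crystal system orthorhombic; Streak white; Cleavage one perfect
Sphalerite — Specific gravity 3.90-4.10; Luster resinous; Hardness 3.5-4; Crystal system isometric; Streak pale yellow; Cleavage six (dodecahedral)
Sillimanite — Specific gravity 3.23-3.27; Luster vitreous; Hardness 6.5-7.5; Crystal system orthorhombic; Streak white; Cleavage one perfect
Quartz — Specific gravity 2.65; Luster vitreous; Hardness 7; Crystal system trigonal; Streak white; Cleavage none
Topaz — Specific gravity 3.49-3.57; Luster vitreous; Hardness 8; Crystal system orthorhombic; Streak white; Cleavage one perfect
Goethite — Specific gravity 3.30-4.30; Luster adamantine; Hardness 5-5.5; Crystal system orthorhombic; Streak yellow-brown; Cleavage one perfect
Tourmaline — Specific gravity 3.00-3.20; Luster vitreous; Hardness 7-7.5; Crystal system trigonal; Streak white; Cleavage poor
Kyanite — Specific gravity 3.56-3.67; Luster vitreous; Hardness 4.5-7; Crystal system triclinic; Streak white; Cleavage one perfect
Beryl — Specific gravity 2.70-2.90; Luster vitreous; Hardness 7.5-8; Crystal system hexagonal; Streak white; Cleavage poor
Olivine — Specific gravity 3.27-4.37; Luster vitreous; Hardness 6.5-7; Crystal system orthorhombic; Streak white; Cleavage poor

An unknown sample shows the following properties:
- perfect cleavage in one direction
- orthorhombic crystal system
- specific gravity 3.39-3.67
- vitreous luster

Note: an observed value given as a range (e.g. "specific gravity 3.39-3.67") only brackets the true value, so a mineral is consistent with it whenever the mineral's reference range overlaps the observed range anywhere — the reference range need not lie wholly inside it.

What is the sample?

Perfect cleavage in one direction is inconsistent with Anhydrite, Sphalerite, Quartz, Tourmaline, Beryl, Olivine.
Orthorhombic crystal system rules out Epidote, Azurite, Kyanite.
Specific gravity 3.39-3.67 is inconsistent with Barite, Sillimanite.
Vitreous luster eliminates Goethite.
Topaz is the sole remaining match.

Topaz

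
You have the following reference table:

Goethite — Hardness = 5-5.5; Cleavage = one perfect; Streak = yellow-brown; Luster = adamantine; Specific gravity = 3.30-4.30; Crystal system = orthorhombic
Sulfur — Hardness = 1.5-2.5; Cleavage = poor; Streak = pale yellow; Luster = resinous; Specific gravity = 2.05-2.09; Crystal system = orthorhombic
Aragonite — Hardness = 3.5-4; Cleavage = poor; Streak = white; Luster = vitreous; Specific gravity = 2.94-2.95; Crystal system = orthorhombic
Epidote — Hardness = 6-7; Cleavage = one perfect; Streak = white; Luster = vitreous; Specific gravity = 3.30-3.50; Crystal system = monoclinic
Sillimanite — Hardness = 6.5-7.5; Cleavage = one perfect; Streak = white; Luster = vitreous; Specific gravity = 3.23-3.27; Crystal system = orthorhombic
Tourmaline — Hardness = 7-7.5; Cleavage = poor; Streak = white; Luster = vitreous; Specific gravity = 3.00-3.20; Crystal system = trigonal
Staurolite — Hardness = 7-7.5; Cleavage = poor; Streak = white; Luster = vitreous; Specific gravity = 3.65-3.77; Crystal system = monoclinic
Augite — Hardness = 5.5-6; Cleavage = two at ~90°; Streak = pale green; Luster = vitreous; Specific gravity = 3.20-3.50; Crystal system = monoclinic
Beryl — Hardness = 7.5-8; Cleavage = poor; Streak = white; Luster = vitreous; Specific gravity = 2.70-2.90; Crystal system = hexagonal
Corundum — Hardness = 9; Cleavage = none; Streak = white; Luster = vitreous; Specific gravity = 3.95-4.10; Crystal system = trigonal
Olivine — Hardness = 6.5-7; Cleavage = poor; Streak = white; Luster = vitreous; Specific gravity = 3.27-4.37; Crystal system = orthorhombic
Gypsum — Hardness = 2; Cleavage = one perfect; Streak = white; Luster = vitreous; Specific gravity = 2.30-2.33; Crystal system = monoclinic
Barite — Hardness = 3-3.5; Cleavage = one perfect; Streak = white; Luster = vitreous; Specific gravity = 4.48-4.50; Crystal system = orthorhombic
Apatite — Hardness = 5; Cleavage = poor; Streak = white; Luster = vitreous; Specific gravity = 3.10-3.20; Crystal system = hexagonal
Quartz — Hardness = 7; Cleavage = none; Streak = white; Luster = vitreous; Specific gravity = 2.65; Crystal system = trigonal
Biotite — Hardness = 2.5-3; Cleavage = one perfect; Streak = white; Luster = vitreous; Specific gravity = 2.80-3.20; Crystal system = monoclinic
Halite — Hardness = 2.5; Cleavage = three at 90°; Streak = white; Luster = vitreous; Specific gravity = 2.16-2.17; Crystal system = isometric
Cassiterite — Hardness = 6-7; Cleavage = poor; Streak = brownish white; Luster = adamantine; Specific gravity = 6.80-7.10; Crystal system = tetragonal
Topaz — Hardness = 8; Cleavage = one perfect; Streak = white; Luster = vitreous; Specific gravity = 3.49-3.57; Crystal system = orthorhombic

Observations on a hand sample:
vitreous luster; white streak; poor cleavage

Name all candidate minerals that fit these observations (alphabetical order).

Vitreous luster excludes Goethite, Sulfur, Cassiterite.
White streak rules out Augite.
Poor cleavage — leaves Aragonite, Tourmaline, Staurolite, Beryl, Olivine, Apatite.
Remaining candidates: Apatite, Aragonite, Beryl, Olivine, Staurolite, Tourmaline.

Apatite, Aragonite, Beryl, Olivine, Staurolite, Tourmaline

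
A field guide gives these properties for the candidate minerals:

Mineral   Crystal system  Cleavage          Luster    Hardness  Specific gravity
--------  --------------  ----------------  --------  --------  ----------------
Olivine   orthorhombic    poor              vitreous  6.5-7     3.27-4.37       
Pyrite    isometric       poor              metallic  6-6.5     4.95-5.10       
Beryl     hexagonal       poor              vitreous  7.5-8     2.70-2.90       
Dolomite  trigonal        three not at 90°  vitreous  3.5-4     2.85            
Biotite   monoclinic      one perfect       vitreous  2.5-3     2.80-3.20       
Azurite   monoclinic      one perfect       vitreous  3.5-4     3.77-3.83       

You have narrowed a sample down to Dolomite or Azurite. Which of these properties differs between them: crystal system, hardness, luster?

Crystal system: Dolomite trigonal, Azurite monoclinic — distinct.
Hardness: both 3.5-4 — same for both.
Luster: both vitreous — same for both.
Of the listed properties, crystal system is the one that separates them.

crystal system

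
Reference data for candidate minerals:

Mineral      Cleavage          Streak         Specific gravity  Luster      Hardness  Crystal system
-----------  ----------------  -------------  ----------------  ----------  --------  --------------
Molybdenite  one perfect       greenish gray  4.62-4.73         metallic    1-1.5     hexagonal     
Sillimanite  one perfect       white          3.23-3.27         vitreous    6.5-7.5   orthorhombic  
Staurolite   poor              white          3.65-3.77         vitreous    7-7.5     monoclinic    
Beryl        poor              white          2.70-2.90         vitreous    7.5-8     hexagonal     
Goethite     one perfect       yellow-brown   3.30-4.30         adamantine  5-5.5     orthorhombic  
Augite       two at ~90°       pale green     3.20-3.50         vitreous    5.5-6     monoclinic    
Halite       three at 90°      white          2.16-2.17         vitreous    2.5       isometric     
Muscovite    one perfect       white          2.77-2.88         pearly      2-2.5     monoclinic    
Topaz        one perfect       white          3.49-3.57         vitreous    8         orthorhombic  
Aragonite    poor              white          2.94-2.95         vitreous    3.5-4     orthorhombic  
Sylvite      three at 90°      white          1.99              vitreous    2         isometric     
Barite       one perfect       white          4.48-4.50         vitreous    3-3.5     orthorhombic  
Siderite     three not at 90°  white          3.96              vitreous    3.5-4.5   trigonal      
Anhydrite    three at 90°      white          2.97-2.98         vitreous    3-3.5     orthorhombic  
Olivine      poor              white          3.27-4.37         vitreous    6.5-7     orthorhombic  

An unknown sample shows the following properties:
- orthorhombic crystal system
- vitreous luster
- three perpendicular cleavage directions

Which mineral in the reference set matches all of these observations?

Orthorhombic crystal system: narrows the field to Sillimanite, Goethite, Topaz, Aragonite, Barite, Anhydrite, Olivine.
Vitreous luster is inconsistent with Goethite.
Three perpendicular cleavage directions: Anhydrite remains.
Anhydrite is the sole remaining match.

Anhydrite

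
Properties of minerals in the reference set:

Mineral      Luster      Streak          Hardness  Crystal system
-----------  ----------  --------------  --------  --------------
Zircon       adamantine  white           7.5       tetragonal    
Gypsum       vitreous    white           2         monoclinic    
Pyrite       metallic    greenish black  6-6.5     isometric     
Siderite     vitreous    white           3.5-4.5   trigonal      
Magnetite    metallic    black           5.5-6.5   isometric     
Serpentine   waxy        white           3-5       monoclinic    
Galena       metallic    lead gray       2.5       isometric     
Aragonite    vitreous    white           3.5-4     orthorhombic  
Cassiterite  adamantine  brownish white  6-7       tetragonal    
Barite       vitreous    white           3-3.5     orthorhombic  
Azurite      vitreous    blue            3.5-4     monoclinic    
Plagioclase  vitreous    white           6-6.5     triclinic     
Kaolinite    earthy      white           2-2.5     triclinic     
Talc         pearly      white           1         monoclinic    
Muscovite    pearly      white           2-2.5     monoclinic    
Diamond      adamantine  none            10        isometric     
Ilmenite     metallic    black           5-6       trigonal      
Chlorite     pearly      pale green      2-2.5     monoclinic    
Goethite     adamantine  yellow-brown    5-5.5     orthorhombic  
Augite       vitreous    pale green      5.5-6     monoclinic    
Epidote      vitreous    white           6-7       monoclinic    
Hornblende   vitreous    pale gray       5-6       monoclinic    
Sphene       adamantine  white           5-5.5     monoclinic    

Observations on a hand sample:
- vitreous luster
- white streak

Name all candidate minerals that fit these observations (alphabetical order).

Vitreous luster — Gypsum, Siderite, Aragonite, Barite, Azurite, Plagioclase, Augite, Epidote, Hornblende remain.
White streak excludes Azurite, Augite, Hornblende.
The minerals that satisfy all observations are Aragonite, Barite, Epidote, Gypsum, Plagioclase, Siderite.

Aragonite, Barite, Epidote, Gypsum, Plagioclase, Siderite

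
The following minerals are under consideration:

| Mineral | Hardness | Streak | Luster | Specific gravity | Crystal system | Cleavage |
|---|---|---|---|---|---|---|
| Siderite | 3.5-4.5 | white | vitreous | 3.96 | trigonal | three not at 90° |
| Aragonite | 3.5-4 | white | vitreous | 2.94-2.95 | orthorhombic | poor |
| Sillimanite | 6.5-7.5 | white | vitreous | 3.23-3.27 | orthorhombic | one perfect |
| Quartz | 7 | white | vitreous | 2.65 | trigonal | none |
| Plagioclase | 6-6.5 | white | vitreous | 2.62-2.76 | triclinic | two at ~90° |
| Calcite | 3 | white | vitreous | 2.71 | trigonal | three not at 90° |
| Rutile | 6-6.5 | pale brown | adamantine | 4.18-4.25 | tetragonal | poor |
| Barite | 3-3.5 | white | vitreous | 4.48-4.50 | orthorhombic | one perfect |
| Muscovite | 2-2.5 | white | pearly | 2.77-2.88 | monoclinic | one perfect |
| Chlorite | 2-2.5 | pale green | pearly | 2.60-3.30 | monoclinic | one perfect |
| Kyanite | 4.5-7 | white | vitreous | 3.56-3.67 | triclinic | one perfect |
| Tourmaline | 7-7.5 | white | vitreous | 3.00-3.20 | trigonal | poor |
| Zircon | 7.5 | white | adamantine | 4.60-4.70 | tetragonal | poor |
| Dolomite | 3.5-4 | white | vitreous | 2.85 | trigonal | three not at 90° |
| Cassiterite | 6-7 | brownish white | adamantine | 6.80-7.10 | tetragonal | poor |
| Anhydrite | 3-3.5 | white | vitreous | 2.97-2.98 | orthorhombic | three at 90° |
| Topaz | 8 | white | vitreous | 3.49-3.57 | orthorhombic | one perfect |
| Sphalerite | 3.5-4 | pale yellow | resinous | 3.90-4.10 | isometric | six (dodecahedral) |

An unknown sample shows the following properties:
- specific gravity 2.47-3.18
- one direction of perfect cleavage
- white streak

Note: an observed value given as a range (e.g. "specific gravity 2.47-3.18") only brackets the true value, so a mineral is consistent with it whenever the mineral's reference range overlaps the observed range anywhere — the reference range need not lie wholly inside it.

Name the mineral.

Muscovite

Specific gravity 2.47-3.18 — Aragonite, Quartz, Plagioclase, Calcite, Muscovite, Chlorite, Tourmaline, Dolomite, Anhydrite remain.
One direction of perfect cleavage — Muscovite, Chlorite remain.
White streak eliminates Chlorite.
The only mineral consistent with every observation is Muscovite.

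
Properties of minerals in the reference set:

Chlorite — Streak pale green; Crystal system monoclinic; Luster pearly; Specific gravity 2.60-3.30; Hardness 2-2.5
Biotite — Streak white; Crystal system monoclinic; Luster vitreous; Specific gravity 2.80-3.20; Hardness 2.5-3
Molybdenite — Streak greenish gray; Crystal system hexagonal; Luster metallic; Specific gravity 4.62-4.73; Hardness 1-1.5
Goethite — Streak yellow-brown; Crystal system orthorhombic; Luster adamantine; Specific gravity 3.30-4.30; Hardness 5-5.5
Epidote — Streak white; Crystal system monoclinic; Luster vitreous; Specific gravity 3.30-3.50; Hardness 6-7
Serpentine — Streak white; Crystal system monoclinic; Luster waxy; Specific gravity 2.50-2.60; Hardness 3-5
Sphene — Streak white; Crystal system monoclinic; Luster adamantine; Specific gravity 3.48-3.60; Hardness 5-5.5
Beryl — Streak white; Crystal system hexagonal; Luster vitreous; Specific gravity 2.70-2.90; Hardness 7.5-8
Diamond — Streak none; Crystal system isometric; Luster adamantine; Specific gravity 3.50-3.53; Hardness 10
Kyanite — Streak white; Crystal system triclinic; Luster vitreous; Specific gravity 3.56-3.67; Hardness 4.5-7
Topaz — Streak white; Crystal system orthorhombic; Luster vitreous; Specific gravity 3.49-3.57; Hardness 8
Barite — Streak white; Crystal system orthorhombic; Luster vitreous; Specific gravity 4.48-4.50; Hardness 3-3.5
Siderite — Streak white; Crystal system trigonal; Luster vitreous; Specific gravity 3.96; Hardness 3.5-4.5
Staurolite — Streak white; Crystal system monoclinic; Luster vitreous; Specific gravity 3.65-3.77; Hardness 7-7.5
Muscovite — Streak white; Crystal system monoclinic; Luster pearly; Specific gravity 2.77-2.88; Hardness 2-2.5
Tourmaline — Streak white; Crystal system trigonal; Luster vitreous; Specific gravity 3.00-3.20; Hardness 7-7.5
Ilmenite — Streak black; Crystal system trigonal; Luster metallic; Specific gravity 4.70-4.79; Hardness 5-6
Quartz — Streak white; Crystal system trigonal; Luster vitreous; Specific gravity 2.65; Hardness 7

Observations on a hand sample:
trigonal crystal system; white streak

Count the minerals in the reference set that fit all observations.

Trigonal crystal system — narrows the field to Siderite, Tourmaline, Ilmenite, Quartz.
White streak excludes Ilmenite.
Remaining candidates: Quartz, Siderite, Tourmaline.
That is 3 minerals.

3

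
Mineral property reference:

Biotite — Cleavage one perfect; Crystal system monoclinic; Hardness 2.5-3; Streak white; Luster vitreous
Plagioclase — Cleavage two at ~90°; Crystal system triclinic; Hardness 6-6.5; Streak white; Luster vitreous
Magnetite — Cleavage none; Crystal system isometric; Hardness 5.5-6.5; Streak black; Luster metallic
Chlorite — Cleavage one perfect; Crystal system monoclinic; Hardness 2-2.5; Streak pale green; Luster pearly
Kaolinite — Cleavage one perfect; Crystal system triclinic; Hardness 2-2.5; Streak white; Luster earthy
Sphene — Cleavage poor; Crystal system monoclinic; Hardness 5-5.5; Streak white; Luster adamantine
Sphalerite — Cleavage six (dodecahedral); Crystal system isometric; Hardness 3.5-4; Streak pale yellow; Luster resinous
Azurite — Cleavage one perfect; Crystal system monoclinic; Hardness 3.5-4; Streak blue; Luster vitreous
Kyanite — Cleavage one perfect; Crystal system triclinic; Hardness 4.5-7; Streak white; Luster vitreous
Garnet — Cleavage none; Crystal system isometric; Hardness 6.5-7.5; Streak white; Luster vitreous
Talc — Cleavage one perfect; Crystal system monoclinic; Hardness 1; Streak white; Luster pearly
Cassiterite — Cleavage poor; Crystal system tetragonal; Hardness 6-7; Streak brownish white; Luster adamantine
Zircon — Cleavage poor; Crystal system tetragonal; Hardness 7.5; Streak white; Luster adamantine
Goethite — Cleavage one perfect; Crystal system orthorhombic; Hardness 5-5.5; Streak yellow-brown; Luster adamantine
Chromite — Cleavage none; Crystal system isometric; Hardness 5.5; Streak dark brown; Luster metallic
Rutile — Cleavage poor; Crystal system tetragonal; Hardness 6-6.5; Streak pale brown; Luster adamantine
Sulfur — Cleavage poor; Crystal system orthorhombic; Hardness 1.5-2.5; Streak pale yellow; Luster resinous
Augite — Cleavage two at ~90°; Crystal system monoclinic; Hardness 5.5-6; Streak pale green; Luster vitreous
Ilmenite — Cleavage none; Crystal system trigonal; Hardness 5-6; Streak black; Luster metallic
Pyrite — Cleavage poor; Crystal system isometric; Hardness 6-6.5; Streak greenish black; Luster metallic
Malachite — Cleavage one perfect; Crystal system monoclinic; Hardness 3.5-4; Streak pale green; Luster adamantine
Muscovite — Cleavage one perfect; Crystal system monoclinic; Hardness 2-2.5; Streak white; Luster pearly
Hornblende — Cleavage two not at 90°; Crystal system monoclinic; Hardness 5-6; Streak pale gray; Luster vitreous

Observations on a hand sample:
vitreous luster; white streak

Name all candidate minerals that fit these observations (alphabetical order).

Vitreous luster — only Biotite, Plagioclase, Azurite, Kyanite, Garnet, Augite, Hornblende remain.
White streak rules out Azurite, Augite, Hornblende.
Consistent with every observation: Biotite, Garnet, Kyanite, Plagioclase.

Biotite, Garnet, Kyanite, Plagioclase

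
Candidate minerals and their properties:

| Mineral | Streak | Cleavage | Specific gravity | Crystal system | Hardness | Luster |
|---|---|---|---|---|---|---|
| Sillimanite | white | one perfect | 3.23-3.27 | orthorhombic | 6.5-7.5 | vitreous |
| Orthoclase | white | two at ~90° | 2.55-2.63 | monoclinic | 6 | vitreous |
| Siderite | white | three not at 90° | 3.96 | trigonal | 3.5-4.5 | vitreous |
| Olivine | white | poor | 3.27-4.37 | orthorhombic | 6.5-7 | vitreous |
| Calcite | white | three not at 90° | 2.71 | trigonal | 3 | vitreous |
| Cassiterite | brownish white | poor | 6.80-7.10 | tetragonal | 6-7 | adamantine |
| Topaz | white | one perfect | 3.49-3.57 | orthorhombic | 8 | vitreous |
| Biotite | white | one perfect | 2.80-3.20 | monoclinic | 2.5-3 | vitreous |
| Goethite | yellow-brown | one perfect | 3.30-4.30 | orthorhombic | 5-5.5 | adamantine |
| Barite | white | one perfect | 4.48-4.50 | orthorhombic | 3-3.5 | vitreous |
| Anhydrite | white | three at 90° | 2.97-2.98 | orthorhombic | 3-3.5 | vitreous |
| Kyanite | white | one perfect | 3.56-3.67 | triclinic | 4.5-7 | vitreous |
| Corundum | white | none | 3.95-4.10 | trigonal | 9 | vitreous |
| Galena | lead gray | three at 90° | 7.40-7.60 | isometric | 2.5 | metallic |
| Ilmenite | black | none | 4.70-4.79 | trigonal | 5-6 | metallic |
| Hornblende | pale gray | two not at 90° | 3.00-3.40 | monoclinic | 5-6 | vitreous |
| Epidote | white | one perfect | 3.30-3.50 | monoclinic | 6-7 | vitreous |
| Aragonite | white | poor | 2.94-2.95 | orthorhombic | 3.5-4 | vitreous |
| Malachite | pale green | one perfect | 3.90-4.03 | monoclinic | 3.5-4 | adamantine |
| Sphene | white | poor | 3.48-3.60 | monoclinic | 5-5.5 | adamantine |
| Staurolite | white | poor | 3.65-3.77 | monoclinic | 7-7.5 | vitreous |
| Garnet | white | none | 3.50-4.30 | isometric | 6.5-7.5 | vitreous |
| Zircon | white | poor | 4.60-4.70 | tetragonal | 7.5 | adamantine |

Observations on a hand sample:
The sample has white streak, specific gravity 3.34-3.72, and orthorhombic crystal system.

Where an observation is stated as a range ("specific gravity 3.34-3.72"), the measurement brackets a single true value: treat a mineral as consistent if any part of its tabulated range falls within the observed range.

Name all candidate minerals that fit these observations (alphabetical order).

Olivine, Topaz

White streak excludes Cassiterite, Goethite, Galena, Ilmenite, Hornblende, Malachite.
Specific gravity 3.34-3.72: leaves Olivine, Topaz, Kyanite, Epidote, Sphene, Staurolite, Garnet.
Orthorhombic crystal system: only Olivine, Topaz remain.
Remaining candidates: Olivine, Topaz.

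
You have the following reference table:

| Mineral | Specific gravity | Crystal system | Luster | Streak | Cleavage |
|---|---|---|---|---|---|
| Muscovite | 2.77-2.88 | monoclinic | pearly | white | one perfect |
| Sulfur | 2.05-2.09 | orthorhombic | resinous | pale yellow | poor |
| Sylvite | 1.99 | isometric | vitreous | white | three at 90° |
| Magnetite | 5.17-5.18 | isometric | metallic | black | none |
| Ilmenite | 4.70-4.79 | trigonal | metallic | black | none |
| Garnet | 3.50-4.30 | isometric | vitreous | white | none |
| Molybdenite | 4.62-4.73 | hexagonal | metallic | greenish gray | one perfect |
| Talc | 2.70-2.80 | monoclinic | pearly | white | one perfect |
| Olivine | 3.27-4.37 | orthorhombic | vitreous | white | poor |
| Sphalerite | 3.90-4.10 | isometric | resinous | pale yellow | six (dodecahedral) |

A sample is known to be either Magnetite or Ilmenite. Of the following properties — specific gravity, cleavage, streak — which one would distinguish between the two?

specific gravity

Specific gravity: Magnetite 5.17-5.18, Ilmenite 4.70-4.79 — distinct.
Cleavage: both none — same for both.
Streak: both black — same for both.
Of the listed properties, specific gravity is the one that separates them.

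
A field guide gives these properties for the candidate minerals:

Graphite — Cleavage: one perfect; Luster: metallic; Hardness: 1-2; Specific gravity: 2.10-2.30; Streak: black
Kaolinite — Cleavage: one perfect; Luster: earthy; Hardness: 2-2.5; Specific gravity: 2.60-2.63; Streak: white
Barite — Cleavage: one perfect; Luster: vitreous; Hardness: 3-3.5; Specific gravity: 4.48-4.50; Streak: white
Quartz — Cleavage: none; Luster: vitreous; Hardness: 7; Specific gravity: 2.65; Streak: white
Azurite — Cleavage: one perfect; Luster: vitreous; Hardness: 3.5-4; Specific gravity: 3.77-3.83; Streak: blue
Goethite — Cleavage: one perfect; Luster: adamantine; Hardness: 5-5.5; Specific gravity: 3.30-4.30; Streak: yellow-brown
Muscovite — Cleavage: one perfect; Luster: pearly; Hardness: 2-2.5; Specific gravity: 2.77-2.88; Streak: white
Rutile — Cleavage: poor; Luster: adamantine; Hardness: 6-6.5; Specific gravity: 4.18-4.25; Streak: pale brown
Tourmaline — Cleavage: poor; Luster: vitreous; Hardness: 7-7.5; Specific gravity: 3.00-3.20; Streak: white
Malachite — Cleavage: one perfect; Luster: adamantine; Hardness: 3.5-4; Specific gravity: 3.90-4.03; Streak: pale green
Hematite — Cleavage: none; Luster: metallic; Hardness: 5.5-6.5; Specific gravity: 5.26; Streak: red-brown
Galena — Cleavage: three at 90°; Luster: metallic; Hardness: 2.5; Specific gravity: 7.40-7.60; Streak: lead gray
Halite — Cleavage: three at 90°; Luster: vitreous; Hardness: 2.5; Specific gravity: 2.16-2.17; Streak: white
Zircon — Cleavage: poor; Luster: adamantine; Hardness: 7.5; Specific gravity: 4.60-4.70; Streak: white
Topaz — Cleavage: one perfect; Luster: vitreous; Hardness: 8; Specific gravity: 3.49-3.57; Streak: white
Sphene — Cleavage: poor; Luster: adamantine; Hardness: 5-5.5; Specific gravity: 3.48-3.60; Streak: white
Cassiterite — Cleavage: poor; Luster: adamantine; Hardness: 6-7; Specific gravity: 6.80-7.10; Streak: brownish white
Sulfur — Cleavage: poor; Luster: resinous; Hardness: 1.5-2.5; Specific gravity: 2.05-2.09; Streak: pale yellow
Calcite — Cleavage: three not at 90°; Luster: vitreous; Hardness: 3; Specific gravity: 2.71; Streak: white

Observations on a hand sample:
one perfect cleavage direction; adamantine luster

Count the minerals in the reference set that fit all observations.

One perfect cleavage direction — narrows the field to Graphite, Kaolinite, Barite, Azurite, Goethite, Muscovite, Malachite, Topaz.
Adamantine luster — Goethite, Malachite remain.
Remaining candidates: Goethite, Malachite.
That is 2 minerals.

2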